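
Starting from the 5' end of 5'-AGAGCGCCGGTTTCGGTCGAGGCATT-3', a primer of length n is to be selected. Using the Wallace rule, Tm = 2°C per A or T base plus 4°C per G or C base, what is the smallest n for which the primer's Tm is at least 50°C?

n = 15

First 14 bases: AGAGCGCCGGTTTC → Tm = 46°C (< 50°C)
First 15 bases: AGAGCGCCGGTTTCG → Tm = 50°C (≥ 50°C)
Since every base adds ≥2°C, Tm only increases with n, so the threshold is first crossed at n = 15.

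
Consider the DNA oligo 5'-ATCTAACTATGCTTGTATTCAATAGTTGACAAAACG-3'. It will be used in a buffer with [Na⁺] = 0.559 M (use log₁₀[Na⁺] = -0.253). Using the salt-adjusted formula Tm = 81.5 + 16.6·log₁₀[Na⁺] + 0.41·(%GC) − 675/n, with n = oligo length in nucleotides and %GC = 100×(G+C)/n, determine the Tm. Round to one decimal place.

Length n = 36. Scanning the sequence gives T=12, G=5, C=6, A=13.
G+C = 11, so %GC = 11/36 × 100 = 30.556%
Salt term: 16.6 × (-0.253) = -4.2
GC term: 0.41 × 30.556 = 12.528; length term: −675/36 = −18.75
Tm = 81.5 + (-4.2) + 12.528 − 18.75 = 71.078 → 71.1°C

71.1°C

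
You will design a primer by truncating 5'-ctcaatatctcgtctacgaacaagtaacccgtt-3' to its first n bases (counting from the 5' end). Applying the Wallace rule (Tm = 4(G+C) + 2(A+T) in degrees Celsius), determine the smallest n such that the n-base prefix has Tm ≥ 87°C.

n = 31

First 30 bases: CTCAATATCTCGTCTACGAACAAGTAACCC → Tm = 86°C (< 87°C)
First 31 bases: CTCAATATCTCGTCTACGAACAAGTAACCCG → Tm = 90°C (≥ 87°C)
Each additional base adds 2°C (A/T) or 4°C (G/C), so Tm is non-decreasing in n; n = 31 is the first length to reach 87°C.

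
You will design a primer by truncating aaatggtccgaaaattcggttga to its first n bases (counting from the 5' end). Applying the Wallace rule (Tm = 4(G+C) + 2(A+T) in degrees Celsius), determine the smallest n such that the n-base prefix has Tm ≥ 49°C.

First 17 bases: AAATGGTCCGAAAATTC → Tm = 46°C (< 49°C)
First 18 bases: AAATGGTCCGAAAATTCG → Tm = 50°C (≥ 49°C)
Each additional base adds 2°C (A/T) or 4°C (G/C), so Tm is non-decreasing in n; n = 18 is the first length to reach 49°C.

n = 18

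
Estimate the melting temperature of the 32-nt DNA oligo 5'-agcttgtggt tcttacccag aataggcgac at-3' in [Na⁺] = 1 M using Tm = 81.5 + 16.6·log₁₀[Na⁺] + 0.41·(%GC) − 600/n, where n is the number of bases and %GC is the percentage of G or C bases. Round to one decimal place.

Length n = 32. Base counts: G=8, T=9, A=8, C=7
G+C = 15, so %GC = 15/32 × 100 = 46.875%
Salt term: 16.6 × (0) = 0
GC term: 0.41 × 46.875 = 19.219; length term: −600/32 = −18.75
Tm = 81.5 + (0) + 19.219 − 18.75 = 81.969 → 82.0°C

82.0°C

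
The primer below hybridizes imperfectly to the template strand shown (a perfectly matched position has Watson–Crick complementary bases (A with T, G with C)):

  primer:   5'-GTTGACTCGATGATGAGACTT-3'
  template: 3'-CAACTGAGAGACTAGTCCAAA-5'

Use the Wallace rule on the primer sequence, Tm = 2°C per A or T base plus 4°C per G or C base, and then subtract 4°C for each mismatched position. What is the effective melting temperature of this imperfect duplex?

40°C

Primer base counts: A=5, T=7, G=6, C=3 → A+T=12, G+C=9
Perfect-match Tm = 2(12) + 4(9) = 24 + 36 = 60°C
Mismatches (positions where the bases are not complementary): 5 (at positions 9, 10, 15, 18, 19)
Effective Tm = 60 − 5×4 = 60 − 20 = 40°C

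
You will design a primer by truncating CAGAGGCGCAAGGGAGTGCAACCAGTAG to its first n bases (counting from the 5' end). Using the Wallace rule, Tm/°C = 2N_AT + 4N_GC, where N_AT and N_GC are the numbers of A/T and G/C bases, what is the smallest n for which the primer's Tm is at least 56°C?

First 16 bases: CAGAGGCGCAAGGGAG → Tm = 54°C (< 56°C)
First 17 bases: CAGAGGCGCAAGGGAGT → Tm = 56°C (≥ 56°C)
Each additional base adds 2°C (A/T) or 4°C (G/C), so Tm is non-decreasing in n; n = 17 is the first length to reach 56°C.

n = 17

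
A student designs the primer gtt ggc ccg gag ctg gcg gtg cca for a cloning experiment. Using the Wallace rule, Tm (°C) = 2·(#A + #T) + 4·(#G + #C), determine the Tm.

84°C

Scanning the sequence gives G=11, T=4, C=7, A=2.
So N_AT = 6 and N_GC = 18.
Tm = 4·18 + 2·6 = 72 + 12 = 84°C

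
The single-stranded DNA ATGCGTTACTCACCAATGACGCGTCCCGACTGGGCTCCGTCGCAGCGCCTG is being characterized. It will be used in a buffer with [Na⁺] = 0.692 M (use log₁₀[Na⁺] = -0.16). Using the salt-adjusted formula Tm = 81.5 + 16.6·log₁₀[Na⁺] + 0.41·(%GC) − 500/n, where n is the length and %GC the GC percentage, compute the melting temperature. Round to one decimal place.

95.6°C

Length n = 51. Scanning the sequence gives T=10, C=19, A=8, G=14.
G+C = 33, so %GC = 33/51 × 100 = 64.706%
Salt term: 16.6 × (-0.16) = -2.656
GC term: 0.41 × 64.706 = 26.529; length term: −500/51 = −9.804
Tm = 81.5 + (-2.656) + 26.529 − 9.804 = 95.569 → 95.6°C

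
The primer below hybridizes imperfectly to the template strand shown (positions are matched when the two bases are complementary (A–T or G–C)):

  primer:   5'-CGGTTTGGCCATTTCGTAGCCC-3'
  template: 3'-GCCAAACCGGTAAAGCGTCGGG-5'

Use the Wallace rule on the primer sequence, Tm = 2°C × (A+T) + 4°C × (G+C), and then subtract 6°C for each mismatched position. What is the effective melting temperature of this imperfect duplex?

Primer base counts: A=2, T=7, G=6, C=7 → A+T=9, G+C=13
Perfect-match Tm = 2(9) + 4(13) = 18 + 52 = 70°C
Mismatches (positions where the bases are not complementary): 1 (at position 17)
Effective Tm = 70 − 1×6 = 70 − 6 = 64°C

64°C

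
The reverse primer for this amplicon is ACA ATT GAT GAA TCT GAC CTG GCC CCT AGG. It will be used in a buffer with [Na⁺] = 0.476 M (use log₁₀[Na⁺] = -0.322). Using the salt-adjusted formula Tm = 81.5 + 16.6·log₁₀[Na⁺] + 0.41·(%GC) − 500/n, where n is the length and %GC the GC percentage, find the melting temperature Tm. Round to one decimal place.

Length n = 30. Base counts: G=7, A=8, T=7, C=8
G+C = 15, so %GC = 15/30 × 100 = 50%
Salt term: 16.6 × (-0.322) = -5.345
GC term: 0.41 × 50 = 20.5; length term: −500/30 = −16.667
Tm = 81.5 + (-5.345) + 20.5 − 16.667 = 79.988 → 80.0°C

80.0°C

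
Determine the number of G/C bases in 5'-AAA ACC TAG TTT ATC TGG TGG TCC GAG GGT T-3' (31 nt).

14

Scanning the sequence gives C=5, G=9, A=7, T=10.
G+C = 9 + 5 = 14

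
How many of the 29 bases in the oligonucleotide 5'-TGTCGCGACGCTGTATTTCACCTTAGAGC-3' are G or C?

Scanning the sequence gives T=9, A=5, G=7, C=8.
G+C = 7 + 8 = 15

15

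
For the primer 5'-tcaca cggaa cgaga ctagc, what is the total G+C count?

11

Scanning the sequence gives G=5, A=7, T=2, C=6.
Total G or C: 5 + 6 = 11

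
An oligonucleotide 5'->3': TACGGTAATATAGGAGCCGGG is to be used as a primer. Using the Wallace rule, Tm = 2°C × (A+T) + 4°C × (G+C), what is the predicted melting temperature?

64°C

G=8, C=3, T=4, A=6
So N_AT = 10 and N_GC = 11.
Tm = 2(10) + 4(11) = 20 + 44 = 64°C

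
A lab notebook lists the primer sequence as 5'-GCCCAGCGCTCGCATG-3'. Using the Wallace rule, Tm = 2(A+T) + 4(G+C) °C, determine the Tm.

56°C

Scanning the sequence gives G=5, C=7, A=2, T=2.
So N_AT = 4 and N_GC = 12.
Tm = 2(4) + 4(12) = 8 + 48 = 56°C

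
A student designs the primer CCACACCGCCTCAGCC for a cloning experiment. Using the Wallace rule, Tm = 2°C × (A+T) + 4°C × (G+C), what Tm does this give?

56°C

T=1, C=10, G=2, A=3
AT pairs contribute 4, GC pairs contribute 12.
Tm = 2×4 + 4×12 = 56°C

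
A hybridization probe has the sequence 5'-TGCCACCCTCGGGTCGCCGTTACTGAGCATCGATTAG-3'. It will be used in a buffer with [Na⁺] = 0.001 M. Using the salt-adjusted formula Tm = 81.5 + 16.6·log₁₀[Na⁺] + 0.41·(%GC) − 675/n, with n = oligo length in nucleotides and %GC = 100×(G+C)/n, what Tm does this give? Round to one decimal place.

37.8°C

Length n = 37. C=12, G=10, T=9, A=6
G+C = 22, so %GC = 22/37 × 100 = 59.459%
Salt term: 16.6 × (-3) = -49.8
GC term: 0.41 × 59.459 = 24.378; length term: −675/37 = −18.243
Tm = 81.5 + (-49.8) + 24.378 − 18.243 = 37.835 → 37.8°C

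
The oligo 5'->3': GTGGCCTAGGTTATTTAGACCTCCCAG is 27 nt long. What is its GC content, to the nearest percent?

52%

G=7, C=7, T=8, A=5
G+C = 7 + 7 = 14 out of 27 bases
%GC = 14/27 × 100 = 51.85% ≈ 52%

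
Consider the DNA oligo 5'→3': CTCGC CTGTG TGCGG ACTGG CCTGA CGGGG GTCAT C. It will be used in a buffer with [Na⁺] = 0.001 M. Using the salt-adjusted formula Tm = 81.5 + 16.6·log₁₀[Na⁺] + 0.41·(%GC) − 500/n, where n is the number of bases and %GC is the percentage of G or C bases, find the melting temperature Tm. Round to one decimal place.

46.3°C

Length n = 36. Base counts: G=14, C=11, A=3, T=8
G+C = 25, so %GC = 25/36 × 100 = 69.444%
Salt term: 16.6 × (-3) = -49.8
GC term: 0.41 × 69.444 = 28.472; length term: −500/36 = −13.889
Tm = 81.5 + (-49.8) + 28.472 − 13.889 = 46.283 → 46.3°C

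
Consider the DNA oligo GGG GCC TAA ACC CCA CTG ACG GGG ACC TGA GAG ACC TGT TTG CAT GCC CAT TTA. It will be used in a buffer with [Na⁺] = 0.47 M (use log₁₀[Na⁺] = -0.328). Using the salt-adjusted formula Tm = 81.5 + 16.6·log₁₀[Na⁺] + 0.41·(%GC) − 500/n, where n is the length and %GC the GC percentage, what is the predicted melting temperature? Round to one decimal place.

90.3°C

Length n = 54. Counting bases: G=15, C=16, T=11, A=12
G+C = 31, so %GC = 31/54 × 100 = 57.407%
Salt term: 16.6 × (-0.328) = -5.445
GC term: 0.41 × 57.407 = 23.537; length term: −500/54 = −9.259
Tm = 81.5 + (-5.445) + 23.537 − 9.259 = 90.333 → 90.3°C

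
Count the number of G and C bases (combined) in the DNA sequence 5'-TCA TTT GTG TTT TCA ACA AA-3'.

Base counts: T=9, G=2, C=3, A=6
Total G or C: 2 + 3 = 5

5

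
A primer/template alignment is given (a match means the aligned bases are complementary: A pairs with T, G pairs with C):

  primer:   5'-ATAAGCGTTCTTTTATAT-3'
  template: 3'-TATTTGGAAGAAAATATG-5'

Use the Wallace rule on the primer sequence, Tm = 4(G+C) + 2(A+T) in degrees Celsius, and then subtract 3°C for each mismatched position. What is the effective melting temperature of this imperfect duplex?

35°C

Primer base counts: A=5, T=9, G=2, C=2 → A+T=14, G+C=4
Perfect-match Tm = 2(14) + 4(4) = 28 + 16 = 44°C
Mismatches (positions where the bases are not complementary): 3 (at positions 5, 7, 18)
Effective Tm = 44 − 3×3 = 44 − 9 = 35°C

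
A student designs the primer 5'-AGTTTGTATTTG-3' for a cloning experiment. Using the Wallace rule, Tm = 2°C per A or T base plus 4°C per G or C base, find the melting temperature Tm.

30°C

Base counts: G=3, T=7, A=2, C=0
So N_AT = 9 and N_GC = 3.
Tm = 2×9 + 4×3 = 30°C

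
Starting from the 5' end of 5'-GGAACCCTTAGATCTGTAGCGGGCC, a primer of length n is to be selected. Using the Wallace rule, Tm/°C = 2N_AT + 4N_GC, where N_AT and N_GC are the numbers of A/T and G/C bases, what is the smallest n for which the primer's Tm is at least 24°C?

n = 7

First 6 bases: GGAACC → Tm = 20°C (< 24°C)
First 7 bases: GGAACCC → Tm = 24°C (≥ 24°C)
Since every base adds ≥2°C, Tm only increases with n, so the threshold is first crossed at n = 7.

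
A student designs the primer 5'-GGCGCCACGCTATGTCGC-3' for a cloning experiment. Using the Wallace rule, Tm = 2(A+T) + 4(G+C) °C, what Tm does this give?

Base counts: C=7, A=2, T=3, G=6
So N_AT = 5 and N_GC = 13.
Tm = 2(5) + 4(13) = 10 + 52 = 62°C

62°C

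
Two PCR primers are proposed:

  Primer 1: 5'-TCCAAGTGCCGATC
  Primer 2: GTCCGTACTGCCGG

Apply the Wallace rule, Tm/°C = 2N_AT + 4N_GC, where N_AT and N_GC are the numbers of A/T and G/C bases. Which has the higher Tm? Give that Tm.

Primer 1: A+T=6, G+C=8 → Tm = 2(6)+4(8) = 44°C
Primer 2: A+T=4, G+C=10 → Tm = 2(4)+4(10) = 48°C
44°C vs 48°C → primer 2 is higher.

Primer 2, 48°C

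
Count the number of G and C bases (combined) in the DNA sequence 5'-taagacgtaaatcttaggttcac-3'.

8

Counting bases: T=7, G=4, A=8, C=4
Total G or C: 4 + 4 = 8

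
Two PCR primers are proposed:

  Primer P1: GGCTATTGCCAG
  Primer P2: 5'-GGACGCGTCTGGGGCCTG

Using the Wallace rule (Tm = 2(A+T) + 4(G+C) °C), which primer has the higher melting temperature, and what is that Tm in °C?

Primer P2, 64°C

Primer P1: A+T=5, G+C=7 → Tm = 2(5)+4(7) = 38°C
Primer P2: A+T=4, G+C=14 → Tm = 2(4)+4(14) = 64°C
38°C vs 64°C → primer P2 is higher.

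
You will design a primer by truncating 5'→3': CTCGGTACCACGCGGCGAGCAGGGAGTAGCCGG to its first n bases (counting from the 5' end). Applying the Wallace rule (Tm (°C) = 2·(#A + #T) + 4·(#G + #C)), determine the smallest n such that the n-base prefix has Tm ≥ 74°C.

n = 22

First 21 bases: CTCGGTACCACGCGGCGAGCA → Tm = 72°C (< 74°C)
First 22 bases: CTCGGTACCACGCGGCGAGCAG → Tm = 76°C (≥ 74°C)
Each additional base adds 2°C (A/T) or 4°C (G/C), so Tm is non-decreasing in n; n = 22 is the first length to reach 74°C.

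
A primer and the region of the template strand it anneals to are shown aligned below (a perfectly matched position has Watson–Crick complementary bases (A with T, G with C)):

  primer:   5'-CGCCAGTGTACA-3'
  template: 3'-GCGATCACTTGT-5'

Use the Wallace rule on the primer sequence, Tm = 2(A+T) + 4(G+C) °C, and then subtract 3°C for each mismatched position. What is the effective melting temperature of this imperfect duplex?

32°C

Primer base counts: A=3, T=2, G=3, C=4 → A+T=5, G+C=7
Perfect-match Tm = 2(5) + 4(7) = 10 + 28 = 38°C
Mismatches (positions where the bases are not complementary): 2 (at positions 4, 9)
Effective Tm = 38 − 2×3 = 38 − 6 = 32°C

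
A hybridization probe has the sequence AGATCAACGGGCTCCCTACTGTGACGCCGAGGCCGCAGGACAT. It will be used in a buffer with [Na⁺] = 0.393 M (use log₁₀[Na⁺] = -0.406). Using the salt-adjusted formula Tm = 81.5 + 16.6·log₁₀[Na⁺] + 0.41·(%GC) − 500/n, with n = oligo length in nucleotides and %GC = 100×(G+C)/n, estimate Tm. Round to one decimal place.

Length n = 43. Base counts: T=6, G=13, A=10, C=14
G+C = 27, so %GC = 27/43 × 100 = 62.791%
Salt term: 16.6 × (-0.406) = -6.74
GC term: 0.41 × 62.791 = 25.744; length term: −500/43 = −11.628
Tm = 81.5 + (-6.74) + 25.744 − 11.628 = 88.876 → 88.9°C

88.9°C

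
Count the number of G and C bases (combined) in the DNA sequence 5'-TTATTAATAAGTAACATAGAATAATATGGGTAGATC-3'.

Base counts: C=2, G=6, A=16, T=12
Total G or C: 6 + 2 = 8

8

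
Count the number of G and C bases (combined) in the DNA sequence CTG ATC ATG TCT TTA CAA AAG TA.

7

Base counts: T=8, G=3, C=4, A=8
G+C = 3 + 4 = 7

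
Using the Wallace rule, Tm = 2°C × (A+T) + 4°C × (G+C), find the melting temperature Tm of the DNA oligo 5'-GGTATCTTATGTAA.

36°C

Base counts: A=4, G=3, T=6, C=1
So N_AT = 10 and N_GC = 4.
Tm = 2×10 + 4×4 = 36°C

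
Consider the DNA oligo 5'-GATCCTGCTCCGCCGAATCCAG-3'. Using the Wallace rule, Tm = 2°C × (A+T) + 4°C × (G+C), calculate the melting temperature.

72°C

Base counts: A=4, G=5, C=9, T=4
AT pairs contribute 8, GC pairs contribute 14.
Tm = 4·14 + 2·8 = 56 + 16 = 72°C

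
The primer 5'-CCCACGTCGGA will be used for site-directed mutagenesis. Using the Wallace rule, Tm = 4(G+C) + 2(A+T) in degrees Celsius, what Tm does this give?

Base counts: G=3, T=1, A=2, C=5
AT pairs contribute 3, GC pairs contribute 8.
Tm = 2(3) + 4(8) = 6 + 32 = 38°C

38°C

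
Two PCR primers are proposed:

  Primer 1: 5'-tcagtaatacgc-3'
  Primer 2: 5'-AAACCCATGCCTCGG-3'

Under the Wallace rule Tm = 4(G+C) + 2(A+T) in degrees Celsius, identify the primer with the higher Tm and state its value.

Primer 1: A+T=7, G+C=5 → Tm = 2(7)+4(5) = 34°C
Primer 2: A+T=6, G+C=9 → Tm = 2(6)+4(9) = 48°C
34°C vs 48°C → primer 2 is higher.

Primer 2, 48°C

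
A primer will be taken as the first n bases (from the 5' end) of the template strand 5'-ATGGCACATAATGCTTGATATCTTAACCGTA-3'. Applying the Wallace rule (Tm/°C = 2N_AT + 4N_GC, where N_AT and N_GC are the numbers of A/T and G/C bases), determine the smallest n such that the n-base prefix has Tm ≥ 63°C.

First 23 bases: ATGGCACATAATGCTTGATATCT → Tm = 62°C (< 63°C)
First 24 bases: ATGGCACATAATGCTTGATATCTT → Tm = 64°C (≥ 63°C)
Each additional base adds 2°C (A/T) or 4°C (G/C), so Tm is non-decreasing in n; n = 24 is the first length to reach 63°C.

n = 24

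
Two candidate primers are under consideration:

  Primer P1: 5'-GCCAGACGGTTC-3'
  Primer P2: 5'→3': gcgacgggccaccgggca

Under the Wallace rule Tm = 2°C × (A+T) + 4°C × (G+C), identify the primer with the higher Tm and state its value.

Primer P2, 66°C

Primer P1: A+T=4, G+C=8 → Tm = 2(4)+4(8) = 40°C
Primer P2: A+T=3, G+C=15 → Tm = 2(3)+4(15) = 66°C
40°C vs 66°C → primer P2 is higher.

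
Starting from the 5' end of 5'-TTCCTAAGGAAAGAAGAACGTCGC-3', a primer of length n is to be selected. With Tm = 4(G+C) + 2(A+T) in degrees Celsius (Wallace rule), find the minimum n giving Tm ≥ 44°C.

First 15 bases: TTCCTAAGGAAAGAA → Tm = 40°C (< 44°C)
First 16 bases: TTCCTAAGGAAAGAAG → Tm = 44°C (≥ 44°C)
Each additional base adds 2°C (A/T) or 4°C (G/C), so Tm is non-decreasing in n; n = 16 is the first length to reach 44°C.

n = 16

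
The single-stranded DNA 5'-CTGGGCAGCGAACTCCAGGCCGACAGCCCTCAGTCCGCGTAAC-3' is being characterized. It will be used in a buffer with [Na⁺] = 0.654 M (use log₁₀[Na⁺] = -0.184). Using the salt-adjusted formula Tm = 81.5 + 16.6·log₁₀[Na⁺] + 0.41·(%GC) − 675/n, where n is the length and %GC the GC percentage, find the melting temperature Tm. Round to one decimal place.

90.4°C

Length n = 43. Counting bases: A=9, C=17, G=12, T=5
G+C = 29, so %GC = 29/43 × 100 = 67.442%
Salt term: 16.6 × (-0.184) = -3.054
GC term: 0.41 × 67.442 = 27.651; length term: −675/43 = −15.698
Tm = 81.5 + (-3.054) + 27.651 − 15.698 = 90.399 → 90.4°C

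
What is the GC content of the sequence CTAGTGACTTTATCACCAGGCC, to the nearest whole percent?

50%

Counting bases: A=5, T=6, G=4, C=7
G+C = 4 + 7 = 11 out of 22 bases
%GC = 11/22 × 100 = 50% ≈ 50%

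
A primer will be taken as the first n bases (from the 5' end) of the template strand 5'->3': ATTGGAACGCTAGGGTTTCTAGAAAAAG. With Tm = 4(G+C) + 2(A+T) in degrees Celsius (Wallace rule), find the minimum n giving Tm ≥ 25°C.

n = 9

First 8 bases: ATTGGAAC → Tm = 22°C (< 25°C)
First 9 bases: ATTGGAACG → Tm = 26°C (≥ 25°C)
Each additional base adds 2°C (A/T) or 4°C (G/C), so Tm is non-decreasing in n; n = 9 is the first length to reach 25°C.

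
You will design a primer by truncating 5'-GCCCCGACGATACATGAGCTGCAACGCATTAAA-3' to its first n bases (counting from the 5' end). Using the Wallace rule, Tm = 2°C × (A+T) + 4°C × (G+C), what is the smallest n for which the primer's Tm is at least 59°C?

First 18 bases: GCCCCGACGATACATGAG → Tm = 58°C (< 59°C)
First 19 bases: GCCCCGACGATACATGAGC → Tm = 62°C (≥ 59°C)
Since every base adds ≥2°C, Tm only increases with n, so the threshold is first crossed at n = 19.

n = 19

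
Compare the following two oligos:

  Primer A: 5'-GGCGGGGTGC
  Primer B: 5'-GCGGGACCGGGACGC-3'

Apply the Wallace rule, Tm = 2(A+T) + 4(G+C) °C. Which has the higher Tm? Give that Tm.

Primer A: A+T=1, G+C=9 → Tm = 2(1)+4(9) = 38°C
Primer B: A+T=2, G+C=13 → Tm = 2(2)+4(13) = 56°C
38°C vs 56°C → primer B is higher.

Primer B, 56°C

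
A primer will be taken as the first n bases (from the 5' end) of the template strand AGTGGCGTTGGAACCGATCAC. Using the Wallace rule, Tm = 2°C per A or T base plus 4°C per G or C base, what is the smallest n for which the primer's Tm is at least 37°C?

First 11 bases: AGTGGCGTTGG → Tm = 36°C (< 37°C)
First 12 bases: AGTGGCGTTGGA → Tm = 38°C (≥ 37°C)
Each additional base adds 2°C (A/T) or 4°C (G/C), so Tm is non-decreasing in n; n = 12 is the first length to reach 37°C.

n = 12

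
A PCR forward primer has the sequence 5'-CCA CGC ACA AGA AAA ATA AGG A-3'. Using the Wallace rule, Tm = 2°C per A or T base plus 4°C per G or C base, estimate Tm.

T=1, G=4, C=5, A=12
AT pairs contribute 13, GC pairs contribute 9.
Tm = 2×13 + 4×9 = 62°C

62°C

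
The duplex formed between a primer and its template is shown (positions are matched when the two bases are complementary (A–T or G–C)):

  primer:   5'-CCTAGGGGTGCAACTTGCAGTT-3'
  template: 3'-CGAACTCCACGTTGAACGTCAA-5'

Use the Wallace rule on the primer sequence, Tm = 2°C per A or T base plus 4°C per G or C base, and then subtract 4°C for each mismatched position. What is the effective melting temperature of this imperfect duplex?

56°C

Primer base counts: A=4, T=6, G=7, C=5 → A+T=10, G+C=12
Perfect-match Tm = 2(10) + 4(12) = 20 + 48 = 68°C
Mismatches (positions where the bases are not complementary): 3 (at positions 1, 4, 6)
Effective Tm = 68 − 3×4 = 68 − 12 = 56°C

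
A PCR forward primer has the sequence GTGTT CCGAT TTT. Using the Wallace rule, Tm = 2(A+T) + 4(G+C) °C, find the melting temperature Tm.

G=3, T=7, A=1, C=2
So N_AT = 8 and N_GC = 5.
Tm = 4·5 + 2·8 = 20 + 16 = 36°C

36°C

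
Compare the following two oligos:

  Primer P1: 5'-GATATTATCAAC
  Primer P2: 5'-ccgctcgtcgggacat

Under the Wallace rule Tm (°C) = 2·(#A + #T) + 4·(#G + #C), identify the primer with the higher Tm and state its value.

Primer P1: A+T=9, G+C=3 → Tm = 2(9)+4(3) = 30°C
Primer P2: A+T=5, G+C=11 → Tm = 2(5)+4(11) = 54°C
30°C vs 54°C → primer P2 is higher.

Primer P2, 54°C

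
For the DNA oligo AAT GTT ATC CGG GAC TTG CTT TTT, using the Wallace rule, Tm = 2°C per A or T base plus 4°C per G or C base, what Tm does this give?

Base counts: G=5, C=4, A=4, T=11
AT pairs contribute 15, GC pairs contribute 9.
Tm = 2(15) + 4(9) = 30 + 36 = 66°C

66°C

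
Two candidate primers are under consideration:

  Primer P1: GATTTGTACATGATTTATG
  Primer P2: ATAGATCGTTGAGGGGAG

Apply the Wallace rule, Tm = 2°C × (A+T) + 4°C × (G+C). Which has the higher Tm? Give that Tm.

Primer P2, 54°C

Primer P1: A+T=14, G+C=5 → Tm = 2(14)+4(5) = 48°C
Primer P2: A+T=9, G+C=9 → Tm = 2(9)+4(9) = 54°C
48°C vs 54°C → primer P2 is higher.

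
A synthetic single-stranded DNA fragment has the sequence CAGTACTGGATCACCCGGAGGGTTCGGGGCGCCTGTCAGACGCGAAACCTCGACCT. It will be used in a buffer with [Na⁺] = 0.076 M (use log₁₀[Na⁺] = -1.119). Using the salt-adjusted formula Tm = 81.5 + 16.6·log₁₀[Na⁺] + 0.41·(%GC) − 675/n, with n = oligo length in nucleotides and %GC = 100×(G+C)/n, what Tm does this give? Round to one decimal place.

77.2°C

Length n = 56. Base counts: A=11, C=18, G=18, T=9
G+C = 36, so %GC = 36/56 × 100 = 64.286%
Salt term: 16.6 × (-1.119) = -18.575
GC term: 0.41 × 64.286 = 26.357; length term: −675/56 = −12.054
Tm = 81.5 + (-18.575) + 26.357 − 12.054 = 77.228 → 77.2°C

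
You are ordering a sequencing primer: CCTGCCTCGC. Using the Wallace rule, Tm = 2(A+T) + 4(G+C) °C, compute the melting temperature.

36°C

Base counts: A=0, T=2, C=6, G=2
AT pairs contribute 2, GC pairs contribute 8.
Tm = 2×2 + 4×8 = 36°C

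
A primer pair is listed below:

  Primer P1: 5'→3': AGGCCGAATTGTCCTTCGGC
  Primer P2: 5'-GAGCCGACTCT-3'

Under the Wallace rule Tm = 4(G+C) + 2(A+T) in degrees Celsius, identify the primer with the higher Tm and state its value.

Primer P1: A+T=8, G+C=12 → Tm = 2(8)+4(12) = 64°C
Primer P2: A+T=4, G+C=7 → Tm = 2(4)+4(7) = 36°C
64°C vs 36°C → primer P1 is higher.

Primer P1, 64°C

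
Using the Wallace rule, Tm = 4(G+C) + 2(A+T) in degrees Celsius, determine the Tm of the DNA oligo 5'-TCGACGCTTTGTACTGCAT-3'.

56°C

C=5, G=4, T=7, A=3
So N_AT = 10 and N_GC = 9.
Tm = 4·9 + 2·10 = 36 + 20 = 56°C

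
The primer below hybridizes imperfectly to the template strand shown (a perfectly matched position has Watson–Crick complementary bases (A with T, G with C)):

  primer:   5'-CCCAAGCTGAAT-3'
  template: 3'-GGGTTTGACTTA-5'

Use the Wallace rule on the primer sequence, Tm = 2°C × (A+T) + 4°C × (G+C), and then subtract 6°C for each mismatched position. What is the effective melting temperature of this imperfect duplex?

30°C

Primer base counts: A=4, T=2, G=2, C=4 → A+T=6, G+C=6
Perfect-match Tm = 2(6) + 4(6) = 12 + 24 = 36°C
Mismatches (positions where the bases are not complementary): 1 (at position 6)
Effective Tm = 36 − 1×6 = 36 − 6 = 30°C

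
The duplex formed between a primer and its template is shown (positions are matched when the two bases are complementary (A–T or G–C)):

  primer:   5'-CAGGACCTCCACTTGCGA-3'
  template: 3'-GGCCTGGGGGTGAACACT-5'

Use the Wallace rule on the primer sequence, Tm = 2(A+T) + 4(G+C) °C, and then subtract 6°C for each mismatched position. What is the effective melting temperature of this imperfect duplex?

Primer base counts: A=4, T=3, G=4, C=7 → A+T=7, G+C=11
Perfect-match Tm = 2(7) + 4(11) = 14 + 44 = 58°C
Mismatches (positions where the bases are not complementary): 3 (at positions 2, 8, 16)
Effective Tm = 58 − 3×6 = 58 − 18 = 40°C

40°C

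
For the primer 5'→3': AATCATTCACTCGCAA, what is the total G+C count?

6

Scanning the sequence gives A=6, G=1, T=4, C=5.
G+C = 1 + 5 = 6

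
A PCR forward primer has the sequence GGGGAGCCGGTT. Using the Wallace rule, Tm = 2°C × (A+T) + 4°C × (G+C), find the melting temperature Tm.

Counting bases: C=2, A=1, G=7, T=2
So N_AT = 3 and N_GC = 9.
Tm = 2(3) + 4(9) = 6 + 36 = 42°C

42°C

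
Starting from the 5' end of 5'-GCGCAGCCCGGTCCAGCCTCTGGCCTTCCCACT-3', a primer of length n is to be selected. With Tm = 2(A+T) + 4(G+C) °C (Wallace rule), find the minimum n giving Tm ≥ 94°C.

n = 27

First 26 bases: GCGCAGCCCGGTCCAGCCTCTGGCCT → Tm = 92°C (< 94°C)
First 27 bases: GCGCAGCCCGGTCCAGCCTCTGGCCTT → Tm = 94°C (≥ 94°C)
Each additional base adds 2°C (A/T) or 4°C (G/C), so Tm is non-decreasing in n; n = 27 is the first length to reach 94°C.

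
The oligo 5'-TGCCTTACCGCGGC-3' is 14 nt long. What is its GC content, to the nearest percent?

G=4, T=3, C=6, A=1
G+C = 4 + 6 = 10 out of 14 bases
%GC = 10/14 × 100 = 71.43% ≈ 71%

71%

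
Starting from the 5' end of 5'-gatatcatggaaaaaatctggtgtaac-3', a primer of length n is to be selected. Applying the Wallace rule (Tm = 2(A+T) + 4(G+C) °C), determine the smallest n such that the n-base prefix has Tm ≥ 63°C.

n = 24

First 23 bases: GATATCATGGAAAAAATCTGGTG → Tm = 62°C (< 63°C)
First 24 bases: GATATCATGGAAAAAATCTGGTGT → Tm = 64°C (≥ 63°C)
Since every base adds ≥2°C, Tm only increases with n, so the threshold is first crossed at n = 24.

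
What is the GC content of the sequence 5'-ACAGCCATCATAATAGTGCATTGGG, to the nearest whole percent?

Scanning the sequence gives C=5, A=8, G=6, T=6.
G+C = 6 + 5 = 11 out of 25 bases
%GC = 11/25 × 100 = 44% ≈ 44%

44%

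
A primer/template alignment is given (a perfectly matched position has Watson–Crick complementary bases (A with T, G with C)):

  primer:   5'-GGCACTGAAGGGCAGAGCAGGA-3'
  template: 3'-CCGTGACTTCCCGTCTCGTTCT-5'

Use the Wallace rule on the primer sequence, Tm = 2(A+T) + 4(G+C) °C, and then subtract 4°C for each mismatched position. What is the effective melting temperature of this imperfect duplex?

Primer base counts: A=7, T=1, G=10, C=4 → A+T=8, G+C=14
Perfect-match Tm = 2(8) + 4(14) = 16 + 56 = 72°C
Mismatches (positions where the bases are not complementary): 1 (at position 20)
Effective Tm = 72 − 1×4 = 72 − 4 = 68°C

68°C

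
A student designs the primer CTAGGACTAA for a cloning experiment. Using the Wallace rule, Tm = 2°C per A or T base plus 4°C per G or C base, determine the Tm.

28°C

Base counts: C=2, T=2, A=4, G=2
So N_AT = 6 and N_GC = 4.
Tm = 2(6) + 4(4) = 12 + 16 = 28°C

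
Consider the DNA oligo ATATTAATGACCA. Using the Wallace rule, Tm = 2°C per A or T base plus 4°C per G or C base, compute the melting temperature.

Base counts: A=6, T=4, C=2, G=1
A+T = 10, G+C = 3
Tm = 2×10 + 4×3 = 32°C

32°C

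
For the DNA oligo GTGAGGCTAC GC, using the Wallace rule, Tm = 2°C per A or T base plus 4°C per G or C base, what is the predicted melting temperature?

Counting bases: C=3, A=2, G=5, T=2
A+T = 4, G+C = 8
Tm = 2(4) + 4(8) = 8 + 32 = 40°C

40°C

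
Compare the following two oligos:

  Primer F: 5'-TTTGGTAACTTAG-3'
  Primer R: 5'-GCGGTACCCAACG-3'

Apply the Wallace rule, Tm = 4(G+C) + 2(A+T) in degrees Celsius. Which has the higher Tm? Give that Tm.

Primer R, 44°C

Primer F: A+T=9, G+C=4 → Tm = 2(9)+4(4) = 34°C
Primer R: A+T=4, G+C=9 → Tm = 2(4)+4(9) = 44°C
34°C vs 44°C → primer R is higher.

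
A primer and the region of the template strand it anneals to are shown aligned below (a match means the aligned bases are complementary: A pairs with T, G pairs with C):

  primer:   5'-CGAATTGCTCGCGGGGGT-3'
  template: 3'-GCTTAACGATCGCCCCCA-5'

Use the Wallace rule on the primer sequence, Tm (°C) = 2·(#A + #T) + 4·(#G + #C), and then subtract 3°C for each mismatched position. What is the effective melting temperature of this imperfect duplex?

Primer base counts: A=2, T=4, G=8, C=4 → A+T=6, G+C=12
Perfect-match Tm = 2(6) + 4(12) = 12 + 48 = 60°C
Mismatches (positions where the bases are not complementary): 1 (at position 10)
Effective Tm = 60 − 1×3 = 60 − 3 = 57°C

57°C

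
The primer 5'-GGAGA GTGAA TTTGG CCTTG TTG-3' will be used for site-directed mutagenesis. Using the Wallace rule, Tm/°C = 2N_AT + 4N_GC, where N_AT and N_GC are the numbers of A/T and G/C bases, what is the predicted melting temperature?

68°C

Scanning the sequence gives T=8, C=2, G=9, A=4.
AT pairs contribute 12, GC pairs contribute 11.
Tm = 2×12 + 4×11 = 68°C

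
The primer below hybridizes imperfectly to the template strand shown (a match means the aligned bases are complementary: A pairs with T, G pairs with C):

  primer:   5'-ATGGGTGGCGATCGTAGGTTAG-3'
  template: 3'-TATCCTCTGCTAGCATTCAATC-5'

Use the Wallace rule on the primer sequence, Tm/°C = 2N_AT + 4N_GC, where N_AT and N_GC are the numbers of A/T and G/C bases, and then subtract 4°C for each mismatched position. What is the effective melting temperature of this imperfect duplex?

52°C

Primer base counts: A=4, T=6, G=10, C=2 → A+T=10, G+C=12
Perfect-match Tm = 2(10) + 4(12) = 20 + 48 = 68°C
Mismatches (positions where the bases are not complementary): 4 (at positions 3, 6, 8, 17)
Effective Tm = 68 − 4×4 = 68 − 16 = 52°C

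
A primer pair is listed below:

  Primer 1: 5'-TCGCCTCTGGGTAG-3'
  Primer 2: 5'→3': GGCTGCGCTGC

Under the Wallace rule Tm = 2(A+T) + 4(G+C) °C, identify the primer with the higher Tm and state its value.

Primer 1: A+T=5, G+C=9 → Tm = 2(5)+4(9) = 46°C
Primer 2: A+T=2, G+C=9 → Tm = 2(2)+4(9) = 40°C
46°C vs 40°C → primer 1 is higher.

Primer 1, 46°C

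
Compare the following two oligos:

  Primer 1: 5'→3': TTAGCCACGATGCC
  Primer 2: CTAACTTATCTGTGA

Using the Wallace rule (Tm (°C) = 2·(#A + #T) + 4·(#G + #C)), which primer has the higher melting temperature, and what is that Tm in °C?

Primer 1, 44°C

Primer 1: A+T=6, G+C=8 → Tm = 2(6)+4(8) = 44°C
Primer 2: A+T=10, G+C=5 → Tm = 2(10)+4(5) = 40°C
44°C vs 40°C → primer 1 is higher.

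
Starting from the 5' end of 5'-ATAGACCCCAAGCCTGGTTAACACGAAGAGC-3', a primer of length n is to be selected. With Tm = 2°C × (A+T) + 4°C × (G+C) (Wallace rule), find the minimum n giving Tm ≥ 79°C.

First 26 bases: ATAGACCCCAAGCCTGGTTAACACGA → Tm = 78°C (< 79°C)
First 27 bases: ATAGACCCCAAGCCTGGTTAACACGAA → Tm = 80°C (≥ 79°C)
Since every base adds ≥2°C, Tm only increases with n, so the threshold is first crossed at n = 27.

n = 27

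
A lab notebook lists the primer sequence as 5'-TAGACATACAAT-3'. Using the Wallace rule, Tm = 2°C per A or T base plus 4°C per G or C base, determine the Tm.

C=2, A=6, T=3, G=1
So N_AT = 9 and N_GC = 3.
Tm = 2(9) + 4(3) = 18 + 12 = 30°C

30°C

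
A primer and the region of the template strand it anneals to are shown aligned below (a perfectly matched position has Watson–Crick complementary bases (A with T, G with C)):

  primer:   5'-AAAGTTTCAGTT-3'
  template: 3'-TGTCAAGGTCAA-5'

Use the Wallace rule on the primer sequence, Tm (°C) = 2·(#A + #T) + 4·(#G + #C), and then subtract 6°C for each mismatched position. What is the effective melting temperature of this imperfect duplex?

18°C

Primer base counts: A=4, T=5, G=2, C=1 → A+T=9, G+C=3
Perfect-match Tm = 2(9) + 4(3) = 18 + 12 = 30°C
Mismatches (positions where the bases are not complementary): 2 (at positions 2, 7)
Effective Tm = 30 − 2×6 = 30 − 12 = 18°C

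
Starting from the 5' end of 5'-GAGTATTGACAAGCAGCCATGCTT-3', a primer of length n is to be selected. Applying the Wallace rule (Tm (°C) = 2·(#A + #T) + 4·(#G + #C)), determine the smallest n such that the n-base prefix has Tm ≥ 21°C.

n = 8

First 7 bases: GAGTATT → Tm = 18°C (< 21°C)
First 8 bases: GAGTATTG → Tm = 22°C (≥ 21°C)
Each additional base adds 2°C (A/T) or 4°C (G/C), so Tm is non-decreasing in n; n = 8 is the first length to reach 21°C.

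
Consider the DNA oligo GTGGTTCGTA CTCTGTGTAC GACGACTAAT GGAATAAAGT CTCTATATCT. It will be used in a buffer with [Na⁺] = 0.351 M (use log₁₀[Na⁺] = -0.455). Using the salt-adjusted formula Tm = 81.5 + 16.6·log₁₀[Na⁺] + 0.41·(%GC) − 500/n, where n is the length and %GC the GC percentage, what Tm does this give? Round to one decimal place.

Length n = 50. Base counts: A=13, G=11, C=9, T=17
G+C = 20, so %GC = 20/50 × 100 = 40%
Salt term: 16.6 × (-0.455) = -7.553
GC term: 0.41 × 40 = 16.4; length term: −500/50 = −10
Tm = 81.5 + (-7.553) + 16.4 − 10 = 80.347 → 80.3°C

80.3°C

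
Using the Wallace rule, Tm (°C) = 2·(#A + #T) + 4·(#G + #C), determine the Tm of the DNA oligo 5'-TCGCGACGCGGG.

Scanning the sequence gives A=1, T=1, G=6, C=4.
So N_AT = 2 and N_GC = 10.
Tm = 4·10 + 2·2 = 40 + 4 = 44°C

44°C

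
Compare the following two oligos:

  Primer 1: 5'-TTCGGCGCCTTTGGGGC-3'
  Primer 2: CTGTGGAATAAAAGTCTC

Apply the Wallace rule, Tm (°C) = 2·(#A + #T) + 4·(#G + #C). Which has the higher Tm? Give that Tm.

Primer 1: A+T=5, G+C=12 → Tm = 2(5)+4(12) = 58°C
Primer 2: A+T=11, G+C=7 → Tm = 2(11)+4(7) = 50°C
58°C vs 50°C → primer 1 is higher.

Primer 1, 58°C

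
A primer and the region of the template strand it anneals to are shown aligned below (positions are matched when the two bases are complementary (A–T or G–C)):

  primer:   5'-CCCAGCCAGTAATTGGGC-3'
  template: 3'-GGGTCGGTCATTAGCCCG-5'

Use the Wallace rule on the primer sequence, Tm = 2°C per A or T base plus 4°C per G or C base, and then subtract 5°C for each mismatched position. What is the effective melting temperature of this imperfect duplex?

53°C

Primer base counts: A=4, T=3, G=5, C=6 → A+T=7, G+C=11
Perfect-match Tm = 2(7) + 4(11) = 14 + 44 = 58°C
Mismatches (positions where the bases are not complementary): 1 (at position 14)
Effective Tm = 58 − 1×5 = 58 − 5 = 53°C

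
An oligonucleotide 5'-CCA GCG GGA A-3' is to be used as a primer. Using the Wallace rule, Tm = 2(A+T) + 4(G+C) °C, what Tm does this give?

Base counts: G=4, A=3, C=3, T=0
AT pairs contribute 3, GC pairs contribute 7.
Tm = 2×3 + 4×7 = 34°C

34°C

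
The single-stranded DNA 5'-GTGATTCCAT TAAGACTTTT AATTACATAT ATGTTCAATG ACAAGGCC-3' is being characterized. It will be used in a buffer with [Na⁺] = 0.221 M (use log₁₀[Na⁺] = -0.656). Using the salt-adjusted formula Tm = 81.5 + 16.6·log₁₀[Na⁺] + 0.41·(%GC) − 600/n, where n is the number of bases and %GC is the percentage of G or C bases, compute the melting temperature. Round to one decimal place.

Length n = 48. Scanning the sequence gives A=16, G=7, C=8, T=17.
G+C = 15, so %GC = 15/48 × 100 = 31.25%
Salt term: 16.6 × (-0.656) = -10.89
GC term: 0.41 × 31.25 = 12.812; length term: −600/48 = −12.5
Tm = 81.5 + (-10.89) + 12.812 − 12.5 = 70.922 → 70.9°C

70.9°C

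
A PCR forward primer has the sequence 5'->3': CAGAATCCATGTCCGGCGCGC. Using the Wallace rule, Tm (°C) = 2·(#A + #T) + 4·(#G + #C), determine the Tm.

70°C

C=8, T=3, G=6, A=4
So N_AT = 7 and N_GC = 14.
Tm = 2×7 + 4×14 = 70°C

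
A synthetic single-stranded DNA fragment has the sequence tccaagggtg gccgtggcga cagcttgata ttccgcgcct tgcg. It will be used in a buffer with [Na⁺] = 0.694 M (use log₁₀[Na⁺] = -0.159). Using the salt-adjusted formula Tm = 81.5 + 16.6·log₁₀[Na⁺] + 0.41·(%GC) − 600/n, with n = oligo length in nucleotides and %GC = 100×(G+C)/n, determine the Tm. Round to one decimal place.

Length n = 44. Counting bases: A=6, T=10, G=15, C=13
G+C = 28, so %GC = 28/44 × 100 = 63.636%
Salt term: 16.6 × (-0.159) = -2.639
GC term: 0.41 × 63.636 = 26.091; length term: −600/44 = −13.636
Tm = 81.5 + (-2.639) + 26.091 − 13.636 = 91.316 → 91.3°C

91.3°C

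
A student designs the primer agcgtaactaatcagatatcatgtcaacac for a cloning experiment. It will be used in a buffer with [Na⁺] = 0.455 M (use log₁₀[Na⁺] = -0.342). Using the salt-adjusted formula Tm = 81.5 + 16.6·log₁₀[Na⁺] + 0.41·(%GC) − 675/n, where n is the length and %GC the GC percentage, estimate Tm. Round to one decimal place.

68.4°C

Length n = 30. Counting bases: C=7, T=7, A=12, G=4
G+C = 11, so %GC = 11/30 × 100 = 36.667%
Salt term: 16.6 × (-0.342) = -5.677
GC term: 0.41 × 36.667 = 15.033; length term: −675/30 = −22.5
Tm = 81.5 + (-5.677) + 15.033 − 22.5 = 68.356 → 68.4°C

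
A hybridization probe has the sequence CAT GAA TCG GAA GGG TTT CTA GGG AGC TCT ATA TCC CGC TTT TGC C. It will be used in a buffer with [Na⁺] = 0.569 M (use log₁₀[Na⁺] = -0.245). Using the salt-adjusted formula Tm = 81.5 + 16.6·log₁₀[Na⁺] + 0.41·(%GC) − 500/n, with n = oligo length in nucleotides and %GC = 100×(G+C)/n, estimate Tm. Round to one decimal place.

87.1°C

Length n = 46. Scanning the sequence gives C=11, A=9, T=14, G=12.
G+C = 23, so %GC = 23/46 × 100 = 50%
Salt term: 16.6 × (-0.245) = -4.067
GC term: 0.41 × 50 = 20.5; length term: −500/46 = −10.87
Tm = 81.5 + (-4.067) + 20.5 − 10.87 = 87.063 → 87.1°C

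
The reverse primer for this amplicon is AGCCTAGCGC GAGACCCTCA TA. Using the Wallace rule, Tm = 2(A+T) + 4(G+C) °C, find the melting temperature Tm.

Counting bases: G=5, A=6, T=3, C=8
AT pairs contribute 9, GC pairs contribute 13.
Tm = 4·13 + 2·9 = 52 + 18 = 70°C

70°C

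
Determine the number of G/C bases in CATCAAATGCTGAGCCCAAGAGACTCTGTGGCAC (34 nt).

18

Scanning the sequence gives T=6, A=10, C=10, G=8.
Total G or C: 8 + 10 = 18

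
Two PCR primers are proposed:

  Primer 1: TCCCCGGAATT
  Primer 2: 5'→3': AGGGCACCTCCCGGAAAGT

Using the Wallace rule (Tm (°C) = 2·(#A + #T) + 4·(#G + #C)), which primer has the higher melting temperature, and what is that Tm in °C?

Primer 1: A+T=5, G+C=6 → Tm = 2(5)+4(6) = 34°C
Primer 2: A+T=7, G+C=12 → Tm = 2(7)+4(12) = 62°C
34°C vs 62°C → primer 2 is higher.

Primer 2, 62°C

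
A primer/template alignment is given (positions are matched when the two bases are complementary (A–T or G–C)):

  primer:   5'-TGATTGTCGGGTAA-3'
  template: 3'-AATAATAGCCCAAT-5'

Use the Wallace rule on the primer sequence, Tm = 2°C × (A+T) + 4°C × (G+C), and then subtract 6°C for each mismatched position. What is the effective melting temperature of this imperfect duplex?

22°C

Primer base counts: A=3, T=5, G=5, C=1 → A+T=8, G+C=6
Perfect-match Tm = 2(8) + 4(6) = 16 + 24 = 40°C
Mismatches (positions where the bases are not complementary): 3 (at positions 2, 6, 13)
Effective Tm = 40 − 3×6 = 40 − 18 = 22°C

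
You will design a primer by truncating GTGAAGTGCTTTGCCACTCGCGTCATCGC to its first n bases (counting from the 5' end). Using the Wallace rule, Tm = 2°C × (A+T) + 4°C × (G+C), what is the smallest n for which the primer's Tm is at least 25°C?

n = 9

First 8 bases: GTGAAGTG → Tm = 24°C (< 25°C)
First 9 bases: GTGAAGTGC → Tm = 28°C (≥ 25°C)
Since every base adds ≥2°C, Tm only increases with n, so the threshold is first crossed at n = 9.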